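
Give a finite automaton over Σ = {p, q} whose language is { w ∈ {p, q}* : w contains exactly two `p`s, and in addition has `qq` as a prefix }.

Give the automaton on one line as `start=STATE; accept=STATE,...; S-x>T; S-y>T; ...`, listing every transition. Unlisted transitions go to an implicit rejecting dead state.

Build one automaton per condition and run them in lockstep. One (4 states) tracks the count of `p`s, saturating at 3; the other (4 states) tracks whether the input so far still matches the prefix `qq`. Each combined state is a pair, one component from each; accept when both components accept.
       p  q 
>  A   B  C 
   B   D  B 
   C   B  E 
   D   F  D 
   E   G  E 
   F   F  F 
   G   H  G 
 * H   I  H 
   I   I  I 
(> = start, * = accepting)

start=A; accept=H; A-p>B; A-q>C; B-p>D; B-q>B; C-p>B; C-q>E; D-p>F; D-q>D; E-p>G; E-q>E; F-p>F; F-q>F; G-p>H; G-q>G; H-p>I; H-q>H; I-p>I; I-q>I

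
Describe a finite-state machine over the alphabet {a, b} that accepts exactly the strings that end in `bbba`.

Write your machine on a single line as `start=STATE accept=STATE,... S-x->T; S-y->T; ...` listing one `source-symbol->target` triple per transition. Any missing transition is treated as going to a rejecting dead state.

start=S0; accept=S4; S0-a->S0; S0-b->S1; S1-a->S0; S1-b->S2; S2-a->S0; S2-b->S3; S3-a->S4; S3-b->S3; S4-a->S0; S4-b->S1

Remember how much of `bbba` the current input suffix matches. State S0 means no match yet; S1 means the last symbol is `b`; S2 means the last 2 symbols are `bb`; S3 means the last 3 symbols are `bbb`; S4 means the last 4 symbols are `bbba`. Only S4 accepts. On a mismatch, fall back to the longest proper suffix that is still a prefix of `bbba`.
A 5-state machine:
        a   b  
>  S0   S0  S1 
   S1   S0  S2 
   S2   S0  S3 
   S3   S4  S3 
 * S4   S0  S1 
(> = start, * = accepting)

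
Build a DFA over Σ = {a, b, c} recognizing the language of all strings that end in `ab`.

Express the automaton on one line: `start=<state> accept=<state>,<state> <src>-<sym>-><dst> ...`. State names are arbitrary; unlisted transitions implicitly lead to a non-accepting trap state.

start=q0 accept=q2 q0-a->q1 q0-b->q0 q0-c->q0 q1-a->q1 q1-b->q2 q1-c->q0 q2-a->q1 q2-b->q0 q2-c->q0

Let each state record the length of the longest suffix of the input read so far that is also a prefix of `ab`. q1 means the last symbol is `a`; q2 means the last 2 symbols are `ab`. Accept only at q2, where the string currently ends in `ab`.
With 3 states:
        a   b   c  
>  q0   q1  q0  q0 
   q1   q1  q2  q0 
 * q2   q1  q0  q0 
(> = start, * = accepting)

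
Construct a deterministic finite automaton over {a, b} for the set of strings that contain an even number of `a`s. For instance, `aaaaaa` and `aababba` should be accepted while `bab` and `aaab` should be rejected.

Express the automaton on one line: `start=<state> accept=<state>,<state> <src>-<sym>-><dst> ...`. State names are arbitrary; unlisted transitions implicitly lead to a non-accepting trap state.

The only thing that matters is how many `a`s have appeared, reduced mod 2. Use one state per residue: s0 for 0, …, s1 for 1. Reading `a` moves to the next residue; anything else stays put. s0 is accepting.
A 2-state machine:
        a   b  
>* s0   s1  s0 
   s1   s0  s1 
(> = start, * = accepting)

start=s0 accept=s0 s0-a->s1 s0-b->s0 s1-a->s0 s1-b->s1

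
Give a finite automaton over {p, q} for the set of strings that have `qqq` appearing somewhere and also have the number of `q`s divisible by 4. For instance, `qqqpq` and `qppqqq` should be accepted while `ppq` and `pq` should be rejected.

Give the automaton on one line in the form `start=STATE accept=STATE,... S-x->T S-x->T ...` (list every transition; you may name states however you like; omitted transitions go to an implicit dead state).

Run two small machines in parallel and take their product. The first has 4 states tracking whether and how much of `qqq` has been seen; the second has 4 states tracking the count of `q`s modulo 4. A product state is a pair (one from each), accepting exactly when both do.
With 16 states:
          p    q  
>  S0     S0   S1 
   S1     S2   S3 
   S2     S2   S4 
   S3     S5   S6 
   S4     S5   S7 
   S5     S5   S8 
   S6     S6   S9 
   S7    S10   S9 
   S8    S10  S11 
 * S9     S9  S12 
   S10   S10  S13 
   S11    S0  S12 
   S12   S12  S14 
   S13    S0  S15 
   S14   S14   S6 
   S15    S2  S14 
(> = start, * = accepting)

start=S0 accept=S9 S0-p->S0 S0-q->S1 S1-p->S2 S1-q->S3 S2-p->S2 S2-q->S4 S3-p->S5 S3-q->S6 S4-p->S5 S4-q->S7 S5-p->S5 S5-q->S8 S6-p->S6 S6-q->S9 S7-p->S10 S7-q->S9 S8-p->S10 S8-q->S11 S9-p->S9 S9-q->S12 S10-p->S10 S10-q->S13 S11-p->S0 S11-q->S12 S12-p->S12 S12-q->S14 S13-p->S0 S13-q->S15 S14-p->S14 S14-q->S6 S15-p->S2 S15-q->S14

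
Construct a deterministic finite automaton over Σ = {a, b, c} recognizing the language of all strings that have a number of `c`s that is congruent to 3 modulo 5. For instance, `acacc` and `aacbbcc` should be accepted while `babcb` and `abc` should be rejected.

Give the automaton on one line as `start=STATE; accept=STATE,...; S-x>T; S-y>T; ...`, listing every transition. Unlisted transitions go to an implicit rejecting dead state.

start=q0; accept=q3; q0-a>q0; q0-b>q0; q0-c>q1; q1-a>q1; q1-b>q1; q1-c>q2; q2-a>q2; q2-b>q2; q2-c>q3; q3-a>q3; q3-b>q3; q3-c>q4; q4-a>q4; q4-b>q4; q4-c>q0

Keep the running count of `c`s modulo 5: each `c` advances along the cycle q0 → q1 → q2 → q3 → q4 → q0 while other symbols loop. Accept at q3.
5 states suffice.
        a   b   c  
>  q0   q0  q0  q1 
   q1   q1  q1  q2 
   q2   q2  q2  q3 
 * q3   q3  q3  q4 
   q4   q4  q4  q0 
(> = start, * = accepting)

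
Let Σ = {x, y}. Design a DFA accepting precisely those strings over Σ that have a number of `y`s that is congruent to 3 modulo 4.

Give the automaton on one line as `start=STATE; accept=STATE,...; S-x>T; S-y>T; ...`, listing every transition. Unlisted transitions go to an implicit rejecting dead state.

Keep the running count of `y`s modulo 4: each `y` advances along the cycle q0 → q1 → q2 → q3 → q0 while other symbols loop. Accept at q3.
With 4 states:
        x   y  
>  q0   q0  q1 
   q1   q1  q2 
   q2   q2  q3 
 * q3   q3  q0 
(> = start, * = accepting)

start=q0; accept=q3; q0-x>q0; q0-y>q1; q1-x>q1; q1-y>q2; q2-x>q2; q2-y>q3; q3-x>q3; q3-y>q0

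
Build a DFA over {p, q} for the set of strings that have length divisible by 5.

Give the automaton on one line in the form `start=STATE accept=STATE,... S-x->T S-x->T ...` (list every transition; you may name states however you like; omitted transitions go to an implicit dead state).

start=A accept=A A-p->B A-q->B B-p->C B-q->C C-p->D C-q->D D-p->E D-q->E E-p->A E-q->A

Only the length mod 5 matters, so use a 5-cycle: from any state, every input symbol moves to the next state, wrapping E back to A. Mark A accepting.
With 5 states:
       p  q 
>* A   B  B 
   B   C  C 
   C   D  D 
   D   E  E 
   E   A  A 
(> = start, * = accepting)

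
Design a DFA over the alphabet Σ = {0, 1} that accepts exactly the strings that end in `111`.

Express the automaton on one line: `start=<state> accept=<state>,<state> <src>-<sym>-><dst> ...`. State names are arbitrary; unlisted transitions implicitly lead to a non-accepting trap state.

start=s0 accept=s3 s0-0->s0 s0-1->s1 s1-0->s0 s1-1->s2 s2-0->s0 s2-1->s3 s3-0->s0 s3-1->s3

Let each state record the length of the longest suffix of the input read so far that is also a prefix of `111`. s1 means the last symbol is `1`; s2 means the last 2 symbols are `11`; s3 means the last 3 symbols are `111`. Accept only at s3, where the string currently ends in `111`.
With 4 states:
        0   1  
>  s0   s0  s1 
   s1   s0  s2 
   s2   s0  s3 
 * s3   s0  s3 
(> = start, * = accepting)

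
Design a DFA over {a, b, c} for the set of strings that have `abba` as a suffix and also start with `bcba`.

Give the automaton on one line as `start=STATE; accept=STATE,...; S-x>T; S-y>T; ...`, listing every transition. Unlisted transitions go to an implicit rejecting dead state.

start=q0; accept=q9; q0-a>q1; q0-b>q2; q0-c>q1; q1-a>q1; q1-b>q1; q1-c>q1; q2-a>q1; q2-b>q1; q2-c>q3; q3-a>q1; q3-b>q4; q3-c>q1; q4-a>q5; q4-b>q1; q4-c>q1; q5-a>q5; q5-b>q6; q5-c>q7; q6-a>q5; q6-b>q8; q6-c>q7; q7-a>q5; q7-b>q7; q7-c>q7; q8-a>q9; q8-b>q7; q8-c>q7; q9-a>q5; q9-b>q6; q9-c>q7

Handle the two conditions separately and then intersect. One (5 states) tracks how much of the suffix `abba` has currently been matched; the other (6 states) tracks whether the input so far still matches the prefix `bcba`. Each combined state is a pair, one component from each; accept when both components accept. Equivalent product states are then merged.
With 10 states:
        a   b   c  
>  q0   q1  q2  q1 
   q1   q1  q1  q1 
   q2   q1  q1  q3 
   q3   q1  q4  q1 
   q4   q5  q1  q1 
   q5   q5  q6  q7 
   q6   q5  q8  q7 
   q7   q5  q7  q7 
   q8   q9  q7  q7 
 * q9   q5  q6  q7 
(> = start, * = accepting)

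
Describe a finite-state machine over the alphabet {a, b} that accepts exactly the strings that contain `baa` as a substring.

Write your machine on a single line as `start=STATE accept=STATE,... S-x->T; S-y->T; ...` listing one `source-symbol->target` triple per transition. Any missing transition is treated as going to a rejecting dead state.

start=s0; accept=s3; s0-a->s0; s0-b->s1; s1-a->s2; s1-b->s1; s2-a->s3; s2-b->s1; s3-a->s3; s3-b->s3

Track how much of `baa` has been matched so far: state s0 is no progress, s3 is the absorbing accept state reached once `baa` has occurred. Intermediate states record partial matches; on a mismatch, fall back to the longest reusable overlap.
A 4-state machine:
        a   b  
>  s0   s0  s1 
   s1   s2  s1 
   s2   s3  s1 
 * s3   s3  s3 
(> = start, * = accepting)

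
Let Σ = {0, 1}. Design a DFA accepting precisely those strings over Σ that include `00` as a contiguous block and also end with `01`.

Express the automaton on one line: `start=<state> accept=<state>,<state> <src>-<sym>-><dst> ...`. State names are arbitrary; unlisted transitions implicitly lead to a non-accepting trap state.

Handle the two conditions separately and then intersect. One (3 states) tracks whether and how much of `00` has been seen; the other (3 states) tracks how much of the suffix `01` has currently been matched. Each combined state is a pair, one component from each; accept when both components accept. Equivalent product states are then merged.
5 states suffice.
        0   1  
>  q0   q1  q0 
   q1   q2  q0 
   q2   q2  q3 
 * q3   q2  q4 
   q4   q2  q4 
(> = start, * = accepting)

start=q0 accept=q3 q0-0->q1 q0-1->q0 q1-0->q2 q1-1->q0 q2-0->q2 q2-1->q3 q3-0->q2 q3-1->q4 q4-0->q2 q4-1->q4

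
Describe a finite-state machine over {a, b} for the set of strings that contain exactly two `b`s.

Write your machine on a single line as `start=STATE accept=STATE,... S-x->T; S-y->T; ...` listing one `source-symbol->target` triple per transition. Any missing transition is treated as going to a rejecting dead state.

Count `b`s, saturating at 3: states S0 through S2 mean 0 through 2 `b`s seen; S3 means more than 2. Each `b` increments (capped at S3); other symbols loop. Accept from {S2}.
        a   b  
>  S0   S0  S1 
   S1   S1  S2 
 * S2   S2  S3 
   S3   S3  S3 
(> = start, * = accepting)

start=S0; accept=S2; S0-a->S0; S0-b->S1; S1-a->S1; S1-b->S2; S2-a->S2; S2-b->S3; S3-a->S3; S3-b->S3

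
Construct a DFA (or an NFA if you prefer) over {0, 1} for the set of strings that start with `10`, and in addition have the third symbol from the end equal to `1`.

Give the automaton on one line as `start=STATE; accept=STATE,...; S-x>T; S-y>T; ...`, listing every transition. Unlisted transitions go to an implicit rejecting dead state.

Handle the two conditions separately and then intersect. The first has 4 states tracking whether the input so far still matches the prefix `10`; the second has 15 states tracking the last 3 symbols read. A product state is a pair (one from each), accepting exactly when both do. After merging equivalent states the machine shrinks.
With 11 states:
          0    1  
>  q0     q1   q2 
   q1     q1   q1 
   q2     q3   q1 
   q3     q4   q5 
 * q4     q6   q7 
 * q5     q3   q8 
   q6     q6   q7 
   q7     q3   q8 
   q8     q9  q10 
 * q9     q4   q5 
 * q10    q9  q10 
(> = start, * = accepting)

start=q0; accept=q4,q5,q9,q10; q0-0>q1; q0-1>q2; q1-0>q1; q1-1>q1; q2-0>q3; q2-1>q1; q3-0>q4; q3-1>q5; q4-0>q6; q4-1>q7; q5-0>q3; q5-1>q8; q6-0>q6; q6-1>q7; q7-0>q3; q7-1>q8; q8-0>q9; q8-1>q10; q9-0>q4; q9-1>q5; q10-0>q9; q10-1>q10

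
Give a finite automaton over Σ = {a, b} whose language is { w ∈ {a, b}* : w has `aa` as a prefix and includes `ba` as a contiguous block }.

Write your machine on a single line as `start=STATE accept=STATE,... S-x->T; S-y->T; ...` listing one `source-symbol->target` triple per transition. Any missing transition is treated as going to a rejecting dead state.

start=S0; accept=S6; S0-a->S1; S0-b->S2; S1-a->S3; S1-b->S2; S2-a->S4; S2-b->S2; S3-a->S3; S3-b->S5; S4-a->S4; S4-b->S4; S5-a->S6; S5-b->S5; S6-a->S6; S6-b->S6

Build one automaton per condition and run them in lockstep. The first has 4 states tracking whether the input so far still matches the prefix `aa`; the second has 3 states tracking whether and how much of `ba` has been seen. A product state is a pair (one from each), accepting exactly when both do.
With 7 states:
        a   b  
>  S0   S1  S2 
   S1   S3  S2 
   S2   S4  S2 
   S3   S3  S5 
   S4   S4  S4 
   S5   S6  S5 
 * S6   S6  S6 
(> = start, * = accepting)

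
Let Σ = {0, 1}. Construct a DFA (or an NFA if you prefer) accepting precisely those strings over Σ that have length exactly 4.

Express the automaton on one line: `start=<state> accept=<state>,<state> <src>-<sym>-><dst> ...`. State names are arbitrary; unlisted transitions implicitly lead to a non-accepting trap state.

Count input length up to 5: every symbol moves from A toward F, which means 'more than 4' and absorbs. Accept from {E}.
       0  1 
>  A   B  B 
   B   C  C 
   C   D  D 
   D   E  E 
 * E   F  F 
   F   F  F 
(> = start, * = accepting)

start=A accept=E A-0->B A-1->B B-0->C B-1->C C-0->D C-1->D D-0->E D-1->E E-0->F E-1->F F-0->F F-1->F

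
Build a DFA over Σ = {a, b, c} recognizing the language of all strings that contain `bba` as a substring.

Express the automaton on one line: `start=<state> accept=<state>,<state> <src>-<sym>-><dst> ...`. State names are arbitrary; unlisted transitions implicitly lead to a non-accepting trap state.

States q0..q2 record the length of the longest prefix of `bba` that matches the current input suffix. Reaching q3 means `bba` has been seen, and we stay there forever. Accept from q3.
A 4-state machine:
        a   b   c  
>  q0   q0  q1  q0 
   q1   q0  q2  q0 
   q2   q3  q2  q0 
 * q3   q3  q3  q3 
(> = start, * = accepting)

start=q0 accept=q3 q0-a->q0 q0-b->q1 q0-c->q0 q1-a->q0 q1-b->q2 q1-c->q0 q2-a->q3 q2-b->q2 q2-c->q0 q3-a->q3 q3-b->q3 q3-c->q3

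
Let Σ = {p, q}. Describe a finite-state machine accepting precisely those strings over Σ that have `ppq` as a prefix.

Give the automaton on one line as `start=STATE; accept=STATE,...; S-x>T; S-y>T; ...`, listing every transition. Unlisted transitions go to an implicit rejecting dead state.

start=A; accept=D; A-p>B; A-q>E; B-p>C; B-q>E; C-p>E; C-q>D; D-p>D; D-q>D; E-p>E; E-q>E

Check the first 3 symbols one by one: A through C record how many have matched `ppq` so far; any wrong symbol goes to the dead state E. After all 3 match we enter the accepting sink D.
With 5 states:
       p  q 
>  A   B  E 
   B   C  E 
   C   E  D 
 * D   D  D 
   E   E  E 
(> = start, * = accepting)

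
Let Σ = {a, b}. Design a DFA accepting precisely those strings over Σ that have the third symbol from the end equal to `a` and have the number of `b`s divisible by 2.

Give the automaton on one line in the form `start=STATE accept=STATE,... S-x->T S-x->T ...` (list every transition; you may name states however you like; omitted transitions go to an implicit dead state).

Handle the two conditions separately and then intersect. One (15 states) tracks the last 3 symbols read; the other (2 states) tracks the count of `b`s modulo 2. Each combined state is a pair, one component from each; accept when both components accept.
With 23 states:
          a    b  
>  S0     S1   S2 
   S1     S3   S4 
   S2     S5   S6 
   S3     S7   S8 
   S4     S9  S10 
   S5    S11  S12 
   S6    S13  S14 
 * S7     S7   S8 
   S8     S9  S10 
   S9    S11  S12 
 * S10   S13  S14 
   S11   S15  S16 
   S12   S17  S18 
   S13   S19  S20 
   S14   S21  S22 
   S15   S15  S16 
 * S16   S17  S18 
 * S17   S19  S20 
   S18   S21  S22 
   S19    S7   S8 
   S20    S9  S10 
   S21   S11  S12 
   S22   S13  S14 
(> = start, * = accepting)

start=S0 accept=S7,S10,S16,S17 S0-a->S1 S0-b->S2 S1-a->S3 S1-b->S4 S2-a->S5 S2-b->S6 S3-a->S7 S3-b->S8 S4-a->S9 S4-b->S10 S5-a->S11 S5-b->S12 S6-a->S13 S6-b->S14 S7-a->S7 S7-b->S8 S8-a->S9 S8-b->S10 S9-a->S11 S9-b->S12 S10-a->S13 S10-b->S14 S11-a->S15 S11-b->S16 S12-a->S17 S12-b->S18 S13-a->S19 S13-b->S20 S14-a->S21 S14-b->S22 S15-a->S15 S15-b->S16 S16-a->S17 S16-b->S18 S17-a->S19 S17-b->S20 S18-a->S21 S18-b->S22 S19-a->S7 S19-b->S8 S20-a->S9 S20-b->S10 S21-a->S11 S21-b->S12 S22-a->S13 S22-b->S14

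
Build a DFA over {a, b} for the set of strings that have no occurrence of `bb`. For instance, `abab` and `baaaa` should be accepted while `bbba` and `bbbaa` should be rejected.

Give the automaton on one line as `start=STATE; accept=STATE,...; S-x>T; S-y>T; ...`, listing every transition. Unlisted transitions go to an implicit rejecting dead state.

This is the complement of 'contains `bb`'. Use the same substring-matching states — q0 through q2 holding how much of `bb` has just been matched — but flip the accepting set: everything except the trap q2 accepts.
        a   b  
>* q0   q0  q1 
 * q1   q0  q2 
   q2   q2  q2 
(> = start, * = accepting)

start=q0; accept=q0,q1; q0-a>q0; q0-b>q1; q1-a>q0; q1-b>q2; q2-a>q2; q2-b>q2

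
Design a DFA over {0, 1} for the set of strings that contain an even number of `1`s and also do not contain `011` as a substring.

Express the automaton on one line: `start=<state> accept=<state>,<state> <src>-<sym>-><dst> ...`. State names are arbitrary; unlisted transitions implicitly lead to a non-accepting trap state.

start=q0 accept=q0,q1,q6 q0-0->q1 q0-1->q2 q1-0->q1 q1-1->q3 q2-0->q4 q2-1->q0 q3-0->q4 q3-1->q5 q4-0->q4 q4-1->q6 q5-0->q5 q5-1->q7 q6-0->q1 q6-1->q7 q7-0->q7 q7-1->q5

Handle the two conditions separately and then intersect. One (2 states) tracks the count of `1`s modulo 2; the other (4 states) tracks partial matches of the forbidden pattern `011`. Each combined state is a pair, one component from each; accept when both components accept.
        0   1  
>* q0   q1  q2 
 * q1   q1  q3 
   q2   q4  q0 
   q3   q4  q5 
   q4   q4  q6 
   q5   q5  q7 
 * q6   q1  q7 
   q7   q7  q5 
(> = start, * = accepting)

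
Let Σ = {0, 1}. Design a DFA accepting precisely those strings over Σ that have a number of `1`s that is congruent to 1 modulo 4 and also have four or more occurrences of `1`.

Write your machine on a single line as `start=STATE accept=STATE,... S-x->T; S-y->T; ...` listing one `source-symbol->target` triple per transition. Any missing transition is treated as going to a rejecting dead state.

Handle the two conditions separately and then intersect. The first has 4 states tracking the count of `1`s modulo 4; the second has 6 states tracking the count of `1`s, saturating at 5. A product state is a pair (one from each), accepting exactly when both do. Minimizing collapses redundant product states.
6 states suffice.
        0   1  
>  S0   S0  S1 
   S1   S1  S2 
   S2   S2  S3 
   S3   S3  S4 
   S4   S4  S5 
 * S5   S5  S2 
(> = start, * = accepting)

start=S0; accept=S5; S0-0->S0; S0-1->S1; S1-0->S1; S1-1->S2; S2-0->S2; S2-1->S3; S3-0->S3; S3-1->S4; S4-0->S4; S4-1->S5; S5-0->S5; S5-1->S2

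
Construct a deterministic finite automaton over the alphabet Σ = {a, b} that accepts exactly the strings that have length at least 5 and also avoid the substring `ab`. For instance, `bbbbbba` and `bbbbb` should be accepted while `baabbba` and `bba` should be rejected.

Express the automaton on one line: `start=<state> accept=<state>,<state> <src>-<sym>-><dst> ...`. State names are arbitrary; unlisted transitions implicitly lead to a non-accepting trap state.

start=q0 accept=q12,q14,q15,q17 q0-a->q1 q0-b->q2 q1-a->q3 q1-b->q4 q2-a->q3 q2-b->q5 q3-a->q6 q3-b->q7 q4-a->q7 q4-b->q7 q5-a->q6 q5-b->q8 q6-a->q9 q6-b->q10 q7-a->q10 q7-b->q10 q8-a->q9 q8-b->q11 q9-a->q12 q9-b->q13 q10-a->q13 q10-b->q13 q11-a->q12 q11-b->q14 q12-a->q15 q12-b->q16 q13-a->q16 q13-b->q16 q14-a->q15 q14-b->q17 q15-a->q15 q15-b->q16 q16-a->q16 q16-b->q16 q17-a->q15 q17-b->q17

Build one automaton per condition and run them in lockstep. One (7 states) tracks the input length, saturating at 6; the other (3 states) tracks partial matches of the forbidden pattern `ab`. Each combined state is a pair, one component from each; accept when both components accept.
18 states suffice.
          a    b  
>  q0     q1   q2 
   q1     q3   q4 
   q2     q3   q5 
   q3     q6   q7 
   q4     q7   q7 
   q5     q6   q8 
   q6     q9  q10 
   q7    q10  q10 
   q8     q9  q11 
   q9    q12  q13 
   q10   q13  q13 
   q11   q12  q14 
 * q12   q15  q16 
   q13   q16  q16 
 * q14   q15  q17 
 * q15   q15  q16 
   q16   q16  q16 
 * q17   q15  q17 
(> = start, * = accepting)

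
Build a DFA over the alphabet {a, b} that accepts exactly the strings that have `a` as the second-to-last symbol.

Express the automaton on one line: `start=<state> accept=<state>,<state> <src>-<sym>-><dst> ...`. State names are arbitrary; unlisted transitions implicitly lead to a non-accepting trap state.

start=S0 accept=S3,S4 S0-a->S1 S0-b->S2 S1-a->S3 S1-b->S4 S2-a->S5 S2-b->S6 S3-a->S3 S3-b->S4 S4-a->S5 S4-b->S6 S5-a->S3 S5-b->S4 S6-a->S5 S6-b->S6

A DFA must remember the last 2 symbols (since which symbol is second-to-last isn't known until the input ends). Use one state per possible window of the last ≤2 symbols; accept from those whose window starts with `a`.
A 7-state machine:
        a   b  
>  S0   S1  S2 
   S1   S3  S4 
   S2   S5  S6 
 * S3   S3  S4 
 * S4   S5  S6 
   S5   S3  S4 
   S6   S5  S6 
(> = start, * = accepting)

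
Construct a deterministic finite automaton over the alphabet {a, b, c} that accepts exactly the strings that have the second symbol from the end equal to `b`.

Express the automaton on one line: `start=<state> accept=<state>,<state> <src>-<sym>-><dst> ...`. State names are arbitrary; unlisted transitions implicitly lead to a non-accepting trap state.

start=S0 accept=S7,S8,S9 S0-a->S1 S0-b->S2 S0-c->S3 S1-a->S4 S1-b->S5 S1-c->S6 S2-a->S7 S2-b->S8 S2-c->S9 S3-a->S10 S3-b->S11 S3-c->S12 S4-a->S4 S4-b->S5 S4-c->S6 S5-a->S7 S5-b->S8 S5-c->S9 S6-a->S10 S6-b->S11 S6-c->S12 S7-a->S4 S7-b->S5 S7-c->S6 S8-a->S7 S8-b->S8 S8-c->S9 S9-a->S10 S9-b->S11 S9-c->S12 S10-a->S4 S10-b->S5 S10-c->S6 S11-a->S7 S11-b->S8 S11-c->S9 S12-a->S10 S12-b->S11 S12-c->S12

Because acceptance depends on a position counted from the end, the machine has to buffer the most recent 2 symbols. Make each state the string of the last up-to-2 symbols read; on input `x` shift the window left and append `x`. Accept when the buffered window has length 2 and begins with `b`.
          a    b    c  
>  S0     S1   S2   S3 
   S1     S4   S5   S6 
   S2     S7   S8   S9 
   S3    S10  S11  S12 
   S4     S4   S5   S6 
   S5     S7   S8   S9 
   S6    S10  S11  S12 
 * S7     S4   S5   S6 
 * S8     S7   S8   S9 
 * S9    S10  S11  S12 
   S10    S4   S5   S6 
   S11    S7   S8   S9 
   S12   S10  S11  S12 
(> = start, * = accepting)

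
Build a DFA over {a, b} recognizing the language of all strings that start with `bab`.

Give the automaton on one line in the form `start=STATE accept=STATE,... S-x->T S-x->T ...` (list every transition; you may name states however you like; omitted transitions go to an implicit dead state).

start=q0 accept=q3 q0-a->q4 q0-b->q1 q1-a->q2 q1-b->q4 q2-a->q4 q2-b->q3 q3-a->q3 q3-b->q3 q4-a->q4 q4-b->q4

Walk along `bab` while the input agrees: from q0 take `b` to q1, and so on. Any deviation drops to the rejecting sink q4. Once q3 is reached the prefix is confirmed and every continuation is accepted.
        a   b  
>  q0   q4  q1 
   q1   q2  q4 
   q2   q4  q3 
 * q3   q3  q3 
   q4   q4  q4 
(> = start, * = accepting)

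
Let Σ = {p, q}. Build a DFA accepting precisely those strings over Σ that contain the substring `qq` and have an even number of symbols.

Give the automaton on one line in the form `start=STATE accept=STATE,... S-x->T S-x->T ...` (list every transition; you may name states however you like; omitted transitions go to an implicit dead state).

Run two small machines in parallel and take their product. One (3 states) tracks whether and how much of `qq` has been seen; the other (2 states) tracks the input length modulo 2. Each combined state is a pair, one component from each; accept when both components accept.
6 states suffice.
       p  q 
>  A   B  C 
   B   A  D 
   C   A  E 
   D   B  F 
 * E   F  F 
   F   E  E 
(> = start, * = accepting)

start=A accept=E A-p->B A-q->C B-p->A B-q->D C-p->A C-q->E D-p->B D-q->F E-p->F E-q->F F-p->E F-q->E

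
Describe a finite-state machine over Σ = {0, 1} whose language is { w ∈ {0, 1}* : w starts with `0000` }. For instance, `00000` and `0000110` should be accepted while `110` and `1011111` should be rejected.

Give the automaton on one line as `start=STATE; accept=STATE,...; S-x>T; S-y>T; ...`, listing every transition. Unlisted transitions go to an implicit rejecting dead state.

start=A; accept=E; A-0>B; A-1>F; B-0>C; B-1>F; C-0>D; C-1>F; D-0>E; D-1>F; E-0>E; E-1>E; F-0>F; F-1>F

Walk along `0000` while the input agrees: from A take `0` to B, and so on. Any deviation drops to the rejecting sink F. Once E is reached the prefix is confirmed and every continuation is accepted.
With 6 states:
       0  1 
>  A   B  F 
   B   C  F 
   C   D  F 
   D   E  F 
 * E   E  E 
   F   F  F 
(> = start, * = accepting)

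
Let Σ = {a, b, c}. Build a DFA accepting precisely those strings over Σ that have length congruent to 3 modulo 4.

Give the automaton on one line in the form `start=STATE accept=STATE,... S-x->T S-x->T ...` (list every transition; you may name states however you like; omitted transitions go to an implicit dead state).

start=q0 accept=q3 q0-a->q1 q0-b->q1 q0-c->q1 q1-a->q2 q1-b->q2 q1-c->q2 q2-a->q3 q2-b->q3 q2-c->q3 q3-a->q0 q3-b->q0 q3-c->q0

Count input length modulo 4: every symbol advances one step around the cycle q0 → q1 → q2 → q3 → q0. Accept at q3.
4 states suffice.
        a   b   c  
>  q0   q1  q1  q1 
   q1   q2  q2  q2 
   q2   q3  q3  q3 
 * q3   q0  q0  q0 
(> = start, * = accepting)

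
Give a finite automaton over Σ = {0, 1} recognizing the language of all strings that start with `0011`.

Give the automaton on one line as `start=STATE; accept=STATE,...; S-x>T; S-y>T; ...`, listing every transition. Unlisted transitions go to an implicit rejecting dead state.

Walk along `0011` while the input agrees: from A take `0` to B, and so on. Any deviation drops to the rejecting sink F. Once E is reached the prefix is confirmed and every continuation is accepted.
With 6 states:
       0  1 
>  A   B  F 
   B   C  F 
   C   F  D 
   D   F  E 
 * E   E  E 
   F   F  F 
(> = start, * = accepting)

start=A; accept=E; A-0>B; A-1>F; B-0>C; B-1>F; C-0>F; C-1>D; D-0>F; D-1>E; E-0>E; E-1>E; F-0>F; F-1>F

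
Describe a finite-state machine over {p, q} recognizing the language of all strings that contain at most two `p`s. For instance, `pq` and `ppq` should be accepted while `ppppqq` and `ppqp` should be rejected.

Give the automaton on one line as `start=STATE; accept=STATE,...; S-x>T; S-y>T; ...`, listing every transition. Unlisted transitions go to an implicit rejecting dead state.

start=s0; accept=s0,s1,s2; s0-p>s1; s0-q>s0; s1-p>s2; s1-q>s1; s2-p>s3; s2-q>s2; s3-p>s3; s3-q>s3

Count `p`s, saturating at 3: states s0 through s2 mean 0 through 2 `p`s seen; s3 means more than 2. Each `p` increments (capped at s3); other symbols loop. Accept from {s0, s1, s2}.
A 4-state machine:
        p   q  
>* s0   s1  s0 
 * s1   s2  s1 
 * s2   s3  s2 
   s3   s3  s3 
(> = start, * = accepting)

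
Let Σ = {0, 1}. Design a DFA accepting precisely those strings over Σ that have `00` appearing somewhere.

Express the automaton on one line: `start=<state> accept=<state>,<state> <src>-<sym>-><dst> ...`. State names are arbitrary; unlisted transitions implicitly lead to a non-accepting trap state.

start=q0 accept=q2 q0-0->q1 q0-1->q0 q1-0->q2 q1-1->q0 q2-0->q2 q2-1->q2

States q0..q1 record the length of the longest prefix of `00` that matches the current input suffix. Reaching q2 means `00` has been seen, and we stay there forever. Accept from q2.
With 3 states:
        0   1  
>  q0   q1  q0 
   q1   q2  q0 
 * q2   q2  q2 
(> = start, * = accepting)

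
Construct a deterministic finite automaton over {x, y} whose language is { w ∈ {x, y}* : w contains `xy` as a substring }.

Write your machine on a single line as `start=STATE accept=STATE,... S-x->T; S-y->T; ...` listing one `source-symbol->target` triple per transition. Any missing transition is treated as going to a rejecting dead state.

start=S0; accept=S2; S0-x->S1; S0-y->S0; S1-x->S1; S1-y->S2; S2-x->S2; S2-y->S2

States S0..S1 record the length of the longest prefix of `xy` that matches the current input suffix. Reaching S2 means `xy` has been seen, and we stay there forever. Accept from S2.
        x   y  
>  S0   S1  S0 
   S1   S1  S2 
 * S2   S2  S2 
(> = start, * = accepting)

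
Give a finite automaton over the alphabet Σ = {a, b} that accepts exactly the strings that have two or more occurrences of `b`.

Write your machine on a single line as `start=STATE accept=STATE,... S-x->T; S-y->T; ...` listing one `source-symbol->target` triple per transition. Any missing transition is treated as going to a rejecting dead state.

Count `b`s, saturating at 3: states S0 through S2 mean 0 through 2 `b`s seen; S3 means more than 2. Each `b` increments (capped at S3); other symbols loop. Accept from {S2, S3}.
With 4 states:
        a   b  
>  S0   S0  S1 
   S1   S1  S2 
 * S2   S2  S3 
 * S3   S3  S3 
(> = start, * = accepting)

start=S0; accept=S2,S3; S0-a->S0; S0-b->S1; S1-a->S1; S1-b->S2; S2-a->S2; S2-b->S3; S3-a->S3; S3-b->S3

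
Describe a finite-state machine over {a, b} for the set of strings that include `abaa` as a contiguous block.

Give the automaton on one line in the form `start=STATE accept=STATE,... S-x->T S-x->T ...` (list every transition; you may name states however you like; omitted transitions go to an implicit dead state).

start=q0 accept=q4 q0-a->q1 q0-b->q0 q1-a->q1 q1-b->q2 q2-a->q3 q2-b->q0 q3-a->q4 q3-b->q2 q4-a->q4 q4-b->q4

States q0..q3 record the length of the longest prefix of `abaa` that matches the current input suffix. Reaching q4 means `abaa` has been seen, and we stay there forever. Accept from q4.
        a   b  
>  q0   q1  q0 
   q1   q1  q2 
   q2   q3  q0 
   q3   q4  q2 
 * q4   q4  q4 
(> = start, * = accepting)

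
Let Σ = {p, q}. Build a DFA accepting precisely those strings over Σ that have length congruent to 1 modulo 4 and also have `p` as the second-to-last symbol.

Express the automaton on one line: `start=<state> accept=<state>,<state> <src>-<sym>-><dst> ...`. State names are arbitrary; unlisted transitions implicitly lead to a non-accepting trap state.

start=A accept=P,Q A-p->B A-q->C B-p->D B-q->E C-p->F C-q->G D-p->H D-q->I E-p->J E-q->K F-p->H F-q->I G-p->J G-q->K H-p->L H-q->M I-p->N I-q->O J-p->L J-q->M K-p->N K-q->O L-p->P L-q->Q M-p->R M-q->S N-p->P N-q->Q O-p->R O-q->S P-p->D P-q->E Q-p->F Q-q->G R-p->D R-q->E S-p->F S-q->G

Handle the two conditions separately and then intersect. The first has 4 states tracking the input length modulo 4; the second has 7 states tracking the last 2 symbols read. A product state is a pair (one from each), accepting exactly when both do.
       p  q 
>  A   B  C 
   B   D  E 
   C   F  G 
   D   H  I 
   E   J  K 
   F   H  I 
   G   J  K 
   H   L  M 
   I   N  O 
   J   L  M 
   K   N  O 
   L   P  Q 
   M   R  S 
   N   P  Q 
   O   R  S 
 * P   D  E 
 * Q   F  G 
   R   D  E 
   S   F  G 
(> = start, * = accepting)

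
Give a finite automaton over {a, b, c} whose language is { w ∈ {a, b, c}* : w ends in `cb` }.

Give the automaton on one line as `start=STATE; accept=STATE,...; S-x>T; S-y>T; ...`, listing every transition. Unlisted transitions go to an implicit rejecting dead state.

start=q0; accept=q2; q0-a>q0; q0-b>q0; q0-c>q1; q1-a>q0; q1-b>q2; q1-c>q1; q2-a>q0; q2-b>q0; q2-c>q1

Let each state record the length of the longest suffix of the input read so far that is also a prefix of `cb`. q1 means the last symbol is `c`; q2 means the last 2 symbols are `cb`. Accept only at q2, where the string currently ends in `cb`.
        a   b   c  
>  q0   q0  q0  q1 
   q1   q0  q2  q1 
 * q2   q0  q0  q1 
(> = start, * = accepting)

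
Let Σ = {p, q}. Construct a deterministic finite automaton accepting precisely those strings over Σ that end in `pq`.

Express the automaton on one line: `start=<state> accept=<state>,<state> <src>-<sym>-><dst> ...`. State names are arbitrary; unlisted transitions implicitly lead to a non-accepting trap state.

Let each state record the length of the longest suffix of the input read so far that is also a prefix of `pq`. B means the last symbol is `p`; C means the last 2 symbols are `pq`. Accept only at C, where the string currently ends in `pq`.
3 states suffice.
       p  q 
>  A   B  A 
   B   B  C 
 * C   B  A 
(> = start, * = accepting)

start=A accept=C A-p->B A-q->A B-p->B B-q->C C-p->B C-q->A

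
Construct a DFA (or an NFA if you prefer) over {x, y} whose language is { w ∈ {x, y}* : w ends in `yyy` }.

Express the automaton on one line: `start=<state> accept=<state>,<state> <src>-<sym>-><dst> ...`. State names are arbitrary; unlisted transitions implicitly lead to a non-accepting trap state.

start=q0 accept=q3 q0-x->q0 q0-y->q1 q1-x->q0 q1-y->q2 q2-x->q0 q2-y->q3 q3-x->q0 q3-y->q3

Remember how much of `yyy` the current input suffix matches. State q0 means no match yet; q1 means the last symbol is `y`; q2 means the last 2 symbols are `yy`; q3 means the last 3 symbols are `yyy`. Only q3 accepts. On a mismatch, fall back to the longest proper suffix that is still a prefix of `yyy`.
A 4-state machine:
        x   y  
>  q0   q0  q1 
   q1   q0  q2 
   q2   q0  q3 
 * q3   q0  q3 
(> = start, * = accepting)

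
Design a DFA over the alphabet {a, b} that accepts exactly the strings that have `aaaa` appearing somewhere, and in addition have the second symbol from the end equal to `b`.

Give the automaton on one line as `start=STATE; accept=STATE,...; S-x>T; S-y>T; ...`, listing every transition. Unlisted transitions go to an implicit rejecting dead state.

start=S0; accept=S10,S11; S0-a>S1; S0-b>S2; S1-a>S3; S1-b>S4; S2-a>S5; S2-b>S6; S3-a>S7; S3-b>S4; S4-a>S5; S4-b>S6; S5-a>S3; S5-b>S4; S6-a>S5; S6-b>S6; S7-a>S8; S7-b>S4; S8-a>S8; S8-b>S9; S9-a>S10; S9-b>S11; S10-a>S8; S10-b>S9; S11-a>S10; S11-b>S11

Run two small machines in parallel and take their product. The first has 5 states tracking whether and how much of `aaaa` has been seen; the second has 7 states tracking the last 2 symbols read. A product state is a pair (one from each), accepting exactly when both do.
A 12-state machine:
          a    b  
>  S0     S1   S2 
   S1     S3   S4 
   S2     S5   S6 
   S3     S7   S4 
   S4     S5   S6 
   S5     S3   S4 
   S6     S5   S6 
   S7     S8   S4 
   S8     S8   S9 
   S9    S10  S11 
 * S10    S8   S9 
 * S11   S10  S11 
(> = start, * = accepting)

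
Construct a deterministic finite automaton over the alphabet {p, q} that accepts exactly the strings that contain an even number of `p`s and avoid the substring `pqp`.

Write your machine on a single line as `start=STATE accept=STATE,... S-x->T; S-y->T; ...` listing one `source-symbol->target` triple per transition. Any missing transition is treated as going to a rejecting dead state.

start=A; accept=A,C,E; A-p->B; A-q->A; B-p->C; B-q->D; C-p->B; C-q->E; D-p->F; D-q->G; E-p->F; E-q->A; F-p->F; F-q->F; G-p->C; G-q->G

Handle the two conditions separately and then intersect. One (2 states) tracks the count of `p`s modulo 2; the other (4 states) tracks partial matches of the forbidden pattern `pqp`. Each combined state is a pair, one component from each; accept when both components accept. Minimizing collapses redundant product states.
With 7 states:
       p  q 
>* A   B  A 
   B   C  D 
 * C   B  E 
   D   F  G 
 * E   F  A 
   F   F  F 
   G   C  G 
(> = start, * = accepting)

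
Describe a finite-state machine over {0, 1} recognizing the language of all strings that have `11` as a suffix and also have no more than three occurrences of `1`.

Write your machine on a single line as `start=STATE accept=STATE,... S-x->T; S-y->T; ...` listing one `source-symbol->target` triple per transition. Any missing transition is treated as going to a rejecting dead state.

start=q0; accept=q3,q6; q0-0->q0; q0-1->q1; q1-0->q2; q1-1->q3; q2-0->q2; q2-1->q4; q3-0->q5; q3-1->q6; q4-0->q5; q4-1->q6; q5-0->q5; q5-1->q7; q6-0->q8; q6-1->q9; q7-0->q8; q7-1->q9; q8-0->q8; q8-1->q10; q9-0->q11; q9-1->q9; q10-0->q11; q10-1->q9; q11-0->q11; q11-1->q10

Run two small machines in parallel and take their product. The first has 3 states tracking how much of the suffix `11` has currently been matched; the second has 5 states tracking the count of `1`s, saturating at 4. A product state is a pair (one from each), accepting exactly when both do.
12 states suffice.
          0    1  
>  q0     q0   q1 
   q1     q2   q3 
   q2     q2   q4 
 * q3     q5   q6 
   q4     q5   q6 
   q5     q5   q7 
 * q6     q8   q9 
   q7     q8   q9 
   q8     q8  q10 
   q9    q11   q9 
   q10   q11   q9 
   q11   q11  q10 
(> = start, * = accepting)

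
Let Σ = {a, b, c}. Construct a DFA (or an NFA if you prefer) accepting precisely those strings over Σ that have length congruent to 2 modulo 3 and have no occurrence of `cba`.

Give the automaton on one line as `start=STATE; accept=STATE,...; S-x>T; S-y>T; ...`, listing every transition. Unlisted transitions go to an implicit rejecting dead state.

start=s0; accept=s3,s4,s5; s0-a>s1; s0-b>s1; s0-c>s2; s1-a>s3; s1-b>s3; s1-c>s4; s2-a>s3; s2-b>s5; s2-c>s4; s3-a>s0; s3-b>s0; s3-c>s6; s4-a>s0; s4-b>s7; s4-c>s6; s5-a>s8; s5-b>s0; s5-c>s6; s6-a>s1; s6-b>s9; s6-c>s2; s7-a>s8; s7-b>s1; s7-c>s2; s8-a>s8; s8-b>s8; s8-c>s8; s9-a>s8; s9-b>s3; s9-c>s4

Handle the two conditions separately and then intersect. One (3 states) tracks the input length modulo 3; the other (4 states) tracks partial matches of the forbidden pattern `cba`. Each combined state is a pair, one component from each; accept when both components accept. Minimizing collapses redundant product states.
A 10-state machine:
        a   b   c  
>  s0   s1  s1  s2 
   s1   s3  s3  s4 
   s2   s3  s5  s4 
 * s3   s0  s0  s6 
 * s4   s0  s7  s6 
 * s5   s8  s0  s6 
   s6   s1  s9  s2 
   s7   s8  s1  s2 
   s8   s8  s8  s8 
   s9   s8  s3  s4 
(> = start, * = accepting)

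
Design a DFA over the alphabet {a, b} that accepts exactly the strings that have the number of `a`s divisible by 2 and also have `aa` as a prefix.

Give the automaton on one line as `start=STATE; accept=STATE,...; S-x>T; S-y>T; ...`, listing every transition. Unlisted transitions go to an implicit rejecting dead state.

Build one automaton per condition and run them in lockstep. One (2 states) tracks the count of `a`s modulo 2; the other (4 states) tracks whether the input so far still matches the prefix `aa`. Each combined state is a pair, one component from each; accept when both components accept. Equivalent product states are then merged.
A 5-state machine:
        a   b  
>  s0   s1  s2 
   s1   s3  s2 
   s2   s2  s2 
 * s3   s4  s3 
   s4   s3  s4 
(> = start, * = accepting)

start=s0; accept=s3; s0-a>s1; s0-b>s2; s1-a>s3; s1-b>s2; s2-a>s2; s2-b>s2; s3-a>s4; s3-b>s3; s4-a>s3; s4-b>s4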